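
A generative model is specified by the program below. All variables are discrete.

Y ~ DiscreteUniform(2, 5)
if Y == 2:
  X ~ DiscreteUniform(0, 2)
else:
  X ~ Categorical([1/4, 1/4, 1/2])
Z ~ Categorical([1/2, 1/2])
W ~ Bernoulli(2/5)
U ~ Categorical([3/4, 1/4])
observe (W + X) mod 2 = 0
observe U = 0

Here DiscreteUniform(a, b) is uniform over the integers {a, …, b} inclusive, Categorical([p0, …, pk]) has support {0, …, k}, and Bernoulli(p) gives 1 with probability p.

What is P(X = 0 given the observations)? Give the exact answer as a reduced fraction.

Enumerate traces; 24 have nonzero weight after conditioning:
  (Y=2, X=0, Z=0, W=0, U=0) weight 3/160
  (Y=2, X=0, Z=1, W=0, U=0) weight 3/160
  (Y=2, X=1, Z=0, W=1, U=0) weight 1/80
  (Y=2, X=1, Z=1, W=1, U=0) weight 1/80
  (Y=2, X=2, Z=0, W=0, U=0) weight 3/160
  (Y=2, X=2, Z=1, W=0, U=0) weight 3/160
  (Y=3, X=0, Z=0, W=0, U=0) weight 9/640
  (Y=3, X=0, Z=1, W=0, U=0) weight 9/640
  … 16 more
Group by X:
  weight(X=0) = 39/320
  weight(X=1) = 13/160
  weight(X=2) = 33/160
Total weight = 39/320 + 13/160 + 33/160 = 131/320
P(X=0 | obs) = 39/320 / 131/320 = 39/131
P(X=1 | obs) = 13/160 / 131/320 = 26/131
P(X=2 | obs) = 33/160 / 131/320 = 66/131

P(X = 0 | obs) = 39/131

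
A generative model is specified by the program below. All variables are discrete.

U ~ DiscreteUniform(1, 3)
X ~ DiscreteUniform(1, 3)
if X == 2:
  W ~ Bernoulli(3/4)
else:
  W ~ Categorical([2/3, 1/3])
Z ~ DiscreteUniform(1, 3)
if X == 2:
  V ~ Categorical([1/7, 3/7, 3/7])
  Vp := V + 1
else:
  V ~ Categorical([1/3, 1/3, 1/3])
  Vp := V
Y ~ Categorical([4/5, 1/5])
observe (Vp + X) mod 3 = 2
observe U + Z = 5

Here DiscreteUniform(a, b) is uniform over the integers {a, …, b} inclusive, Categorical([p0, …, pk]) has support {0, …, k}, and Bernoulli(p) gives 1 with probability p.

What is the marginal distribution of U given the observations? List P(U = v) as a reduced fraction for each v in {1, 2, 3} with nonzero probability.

Enumerate traces; 24 have nonzero weight after conditioning:
  (U=2, X=1, W=0, Z=3, V=1, Y=0) weight 8/1215
  (U=2, X=1, W=0, Z=3, V=1, Y=1) weight 2/1215
  (U=2, X=1, W=1, Z=3, V=1, Y=0) weight 4/1215
  (U=2, X=1, W=1, Z=3, V=1, Y=1) weight 1/1215
  (U=2, X=2, W=0, Z=3, V=2, Y=0) weight 1/315
  (U=2, X=2, W=0, Z=3, V=2, Y=1) weight 1/1260
  (U=2, X=2, W=1, Z=3, V=2, Y=0) weight 1/105
  (U=2, X=2, W=1, Z=3, V=2, Y=1) weight 1/420
  (U=3, X=1, W=0, Z=2, V=1, Y=0) weight 8/1215
  … 15 more
Group by U:
  weight(U=2) = 23/567
  weight(U=3) = 23/567
Total weight = 23/567 + 23/567 = 46/567
P(U=2 | obs) = 23/567 / 46/567 = 1/2
P(U=3 | obs) = 23/567 / 46/567 = 1/2

P(U=2) = 1/2, P(U=3) = 1/2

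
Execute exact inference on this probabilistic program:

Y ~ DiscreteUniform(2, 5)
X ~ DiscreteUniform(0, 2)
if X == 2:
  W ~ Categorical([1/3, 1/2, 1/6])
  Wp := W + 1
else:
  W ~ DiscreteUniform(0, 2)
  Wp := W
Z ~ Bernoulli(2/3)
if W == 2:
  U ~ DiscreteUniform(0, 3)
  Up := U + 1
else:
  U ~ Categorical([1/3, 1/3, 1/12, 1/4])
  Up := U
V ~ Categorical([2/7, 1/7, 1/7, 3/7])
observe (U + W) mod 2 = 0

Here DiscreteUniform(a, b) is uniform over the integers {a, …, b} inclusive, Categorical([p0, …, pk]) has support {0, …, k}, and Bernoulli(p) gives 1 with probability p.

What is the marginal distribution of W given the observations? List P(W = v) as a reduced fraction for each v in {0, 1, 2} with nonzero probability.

P(W=0) = 30/109, P(W=1) = 49/109, P(W=2) = 30/109

Enumerate traces; 576 have nonzero weight after conditioning:
  (Y=2, X=0, W=0, Z=0, U=0, V=0) weight 1/1134
  (Y=2, X=0, W=0, Z=0, U=0, V=1) weight 1/2268
  (Y=2, X=0, W=0, Z=0, U=0, V=2) weight 1/2268
  (Y=2, X=0, W=0, Z=0, U=0, V=3) weight 1/756
  (Y=2, X=0, W=0, Z=0, U=2, V=0) weight 1/4536
  (Y=2, X=0, W=0, Z=0, U=2, V=1) weight 1/9072
  (Y=2, X=0, W=0, Z=0, U=2, V=2) weight 1/9072
  (Y=2, X=0, W=0, Z=0, U=2, V=3) weight 1/3024
  (Y=2, X=0, W=1, Z=0, U=1, V=0) weight 1/1134
  (Y=2, X=0, W=2, Z=0, U=0, V=0) weight 1/1512
  … 566 more
Group by W:
  weight(W=0) = 5/36
  weight(W=1) = 49/216
  weight(W=2) = 5/36
Total weight = 5/36 + 49/216 + 5/36 = 109/216
P(W=0 | obs) = 5/36 / 109/216 = 30/109
P(W=1 | obs) = 49/216 / 109/216 = 49/109
P(W=2 | obs) = 5/36 / 109/216 = 30/109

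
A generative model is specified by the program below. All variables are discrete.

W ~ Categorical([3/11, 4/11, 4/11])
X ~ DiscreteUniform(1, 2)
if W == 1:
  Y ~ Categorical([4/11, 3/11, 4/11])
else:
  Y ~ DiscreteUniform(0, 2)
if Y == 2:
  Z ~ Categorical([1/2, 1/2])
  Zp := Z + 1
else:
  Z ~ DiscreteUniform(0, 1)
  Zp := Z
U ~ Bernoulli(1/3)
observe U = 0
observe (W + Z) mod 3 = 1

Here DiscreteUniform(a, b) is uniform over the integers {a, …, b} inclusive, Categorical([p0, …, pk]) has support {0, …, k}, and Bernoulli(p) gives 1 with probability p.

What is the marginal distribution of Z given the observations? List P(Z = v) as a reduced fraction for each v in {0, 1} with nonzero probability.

P(Z=0) = 4/7, P(Z=1) = 3/7

Enumerate traces; 12 have nonzero weight after conditioning:
  (W=0, X=1, Y=0, Z=1, U=0) weight 1/66
  (W=0, X=1, Y=1, Z=1, U=0) weight 1/66
  (W=0, X=1, Y=2, Z=1, U=0) weight 1/66
  (W=0, X=2, Y=0, Z=1, U=0) weight 1/66
  (W=0, X=2, Y=1, Z=1, U=0) weight 1/66
  (W=0, X=2, Y=2, Z=1, U=0) weight 1/66
  (W=1, X=1, Y=0, Z=0, U=0) weight 8/363
  (W=1, X=1, Y=1, Z=0, U=0) weight 2/121
  … 4 more
Group by Z:
  weight(Z=0) = 4/33
  weight(Z=1) = 1/11
Total weight = 4/33 + 1/11 = 7/33
P(Z=0 | obs) = 4/33 / 7/33 = 4/7
P(Z=1 | obs) = 1/11 / 7/33 = 3/7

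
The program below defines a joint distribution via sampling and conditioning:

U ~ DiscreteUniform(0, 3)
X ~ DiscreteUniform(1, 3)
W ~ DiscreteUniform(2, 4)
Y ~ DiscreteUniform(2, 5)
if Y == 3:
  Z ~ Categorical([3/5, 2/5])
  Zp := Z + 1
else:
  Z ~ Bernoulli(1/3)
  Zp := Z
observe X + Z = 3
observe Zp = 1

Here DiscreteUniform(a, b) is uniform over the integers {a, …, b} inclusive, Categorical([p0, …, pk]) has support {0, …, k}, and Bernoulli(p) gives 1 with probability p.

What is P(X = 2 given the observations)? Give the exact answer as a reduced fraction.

P(X = 2 | obs) = 5/8

Enumerate traces; 48 have nonzero weight after conditioning:
  (U=0, X=2, W=2, Y=2, Z=1) weight 1/432
  (U=0, X=2, W=2, Y=4, Z=1) weight 1/432
  (U=0, X=2, W=2, Y=5, Z=1) weight 1/432
  (U=0, X=2, W=3, Y=2, Z=1) weight 1/432
  (U=0, X=2, W=3, Y=4, Z=1) weight 1/432
  (U=0, X=2, W=3, Y=5, Z=1) weight 1/432
  (U=0, X=2, W=4, Y=2, Z=1) weight 1/432
  (U=0, X=2, W=4, Y=4, Z=1) weight 1/432
  (U=0, X=3, W=2, Y=3, Z=0) weight 1/240
  … 39 more
Group by X:
  weight(X=2) = 1/12
  weight(X=3) = 1/20
Total weight = 1/12 + 1/20 = 2/15
P(X=2 | obs) = 1/12 / 2/15 = 5/8
P(X=3 | obs) = 1/20 / 2/15 = 3/8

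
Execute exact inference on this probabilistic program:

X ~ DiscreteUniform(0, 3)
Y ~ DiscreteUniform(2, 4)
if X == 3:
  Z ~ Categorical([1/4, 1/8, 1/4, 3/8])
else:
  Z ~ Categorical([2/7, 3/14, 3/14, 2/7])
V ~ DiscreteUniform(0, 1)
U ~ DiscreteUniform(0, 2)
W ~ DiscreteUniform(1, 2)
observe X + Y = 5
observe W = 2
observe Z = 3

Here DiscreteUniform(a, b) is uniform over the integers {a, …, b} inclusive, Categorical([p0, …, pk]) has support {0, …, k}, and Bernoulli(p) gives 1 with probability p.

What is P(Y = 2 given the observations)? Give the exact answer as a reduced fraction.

Enumerate traces; 18 have nonzero weight after conditioning:
  (X=1, Y=4, Z=3, V=0, U=0, W=2) weight 1/504
  (X=1, Y=4, Z=3, V=0, U=1, W=2) weight 1/504
  (X=1, Y=4, Z=3, V=0, U=2, W=2) weight 1/504
  (X=1, Y=4, Z=3, V=1, U=0, W=2) weight 1/504
  (X=1, Y=4, Z=3, V=1, U=1, W=2) weight 1/504
  (X=1, Y=4, Z=3, V=1, U=2, W=2) weight 1/504
  (X=2, Y=3, Z=3, V=0, U=0, W=2) weight 1/504
  (X=2, Y=3, Z=3, V=0, U=1, W=2) weight 1/504
  (X=3, Y=2, Z=3, V=0, U=0, W=2) weight 1/384
  … 9 more
Group by Y:
  weight(Y=2) = 1/64
  weight(Y=3) = 1/84
  weight(Y=4) = 1/84
Total weight = 1/64 + 1/84 + 1/84 = 53/1344
P(Y=2 | obs) = 1/64 / 53/1344 = 21/53
P(Y=3 | obs) = 1/84 / 53/1344 = 16/53
P(Y=4 | obs) = 1/84 / 53/1344 = 16/53

P(Y = 2 | obs) = 21/53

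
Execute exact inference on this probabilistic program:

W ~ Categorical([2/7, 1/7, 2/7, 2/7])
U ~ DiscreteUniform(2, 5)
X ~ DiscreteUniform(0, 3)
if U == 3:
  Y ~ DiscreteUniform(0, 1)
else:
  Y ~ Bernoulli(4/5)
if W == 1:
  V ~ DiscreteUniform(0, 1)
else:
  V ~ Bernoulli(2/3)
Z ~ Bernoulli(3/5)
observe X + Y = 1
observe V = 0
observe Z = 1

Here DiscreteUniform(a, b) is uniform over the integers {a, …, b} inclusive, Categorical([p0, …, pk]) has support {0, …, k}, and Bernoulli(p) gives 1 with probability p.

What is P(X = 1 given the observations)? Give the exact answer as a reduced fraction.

Enumerate traces; 32 have nonzero weight after conditioning:
  (W=0, U=2, X=0, Y=1, V=0, Z=1) weight 1/350
  (W=0, U=2, X=1, Y=0, V=0, Z=1) weight 1/1400
  (W=0, U=3, X=0, Y=1, V=0, Z=1) weight 1/560
  (W=0, U=3, X=1, Y=0, V=0, Z=1) weight 1/560
  (W=0, U=4, X=0, Y=1, V=0, Z=1) weight 1/350
  (W=0, U=4, X=1, Y=0, V=0, Z=1) weight 1/1400
  (W=0, U=5, X=0, Y=1, V=0, Z=1) weight 1/350
  (W=0, U=5, X=1, Y=0, V=0, Z=1) weight 1/1400
  … 24 more
Group by X:
  weight(X=0) = 87/2240
  weight(X=1) = 33/2240
Total weight = 87/2240 + 33/2240 = 3/56
P(X=0 | obs) = 87/2240 / 3/56 = 29/40
P(X=1 | obs) = 33/2240 / 3/56 = 11/40

P(X = 1 | obs) = 11/40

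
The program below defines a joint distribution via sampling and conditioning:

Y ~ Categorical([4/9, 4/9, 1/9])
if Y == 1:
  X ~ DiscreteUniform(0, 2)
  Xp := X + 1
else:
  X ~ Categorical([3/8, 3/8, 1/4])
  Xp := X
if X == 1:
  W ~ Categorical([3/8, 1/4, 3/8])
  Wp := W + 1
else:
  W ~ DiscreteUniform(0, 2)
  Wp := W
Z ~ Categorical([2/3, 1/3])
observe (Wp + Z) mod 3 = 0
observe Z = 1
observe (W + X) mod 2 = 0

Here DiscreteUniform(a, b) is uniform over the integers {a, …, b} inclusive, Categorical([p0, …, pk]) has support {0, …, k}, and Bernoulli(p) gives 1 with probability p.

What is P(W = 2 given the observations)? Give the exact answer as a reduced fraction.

P(W = 2 | obs) = 556/787

Enumerate traces; 9 have nonzero weight after conditioning:
  (Y=0, X=0, W=2, Z=1) weight 1/54
  (Y=0, X=1, W=1, Z=1) weight 1/72
  (Y=0, X=2, W=2, Z=1) weight 1/81
  (Y=1, X=0, W=2, Z=1) weight 4/243
  (Y=1, X=1, W=1, Z=1) weight 1/81
  (Y=1, X=2, W=2, Z=1) weight 4/243
  (Y=2, X=0, W=2, Z=1) weight 1/216
  (Y=2, X=1, W=1, Z=1) weight 1/288
  … 1 more
Group by W:
  weight(W=1) = 77/2592
  weight(W=2) = 139/1944
Total weight = 77/2592 + 139/1944 = 787/7776
P(W=1 | obs) = 77/2592 / 787/7776 = 231/787
P(W=2 | obs) = 139/1944 / 787/7776 = 556/787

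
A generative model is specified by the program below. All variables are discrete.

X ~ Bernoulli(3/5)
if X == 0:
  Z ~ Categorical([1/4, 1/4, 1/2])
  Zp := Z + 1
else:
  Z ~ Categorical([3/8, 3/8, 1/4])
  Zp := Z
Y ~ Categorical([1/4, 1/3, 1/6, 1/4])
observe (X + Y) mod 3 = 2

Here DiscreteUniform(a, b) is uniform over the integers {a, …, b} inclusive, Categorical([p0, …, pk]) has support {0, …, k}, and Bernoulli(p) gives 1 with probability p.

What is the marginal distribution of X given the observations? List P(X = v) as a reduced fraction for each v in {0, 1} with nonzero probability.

P(X=0) = 1/4, P(X=1) = 3/4

Enumerate traces; 6 have nonzero weight after conditioning:
  (X=0, Z=0, Y=2) weight 1/60
  (X=0, Z=1, Y=2) weight 1/60
  (X=0, Z=2, Y=2) weight 1/30
  (X=1, Z=0, Y=1) weight 3/40
  (X=1, Z=1, Y=1) weight 3/40
  (X=1, Z=2, Y=1) weight 1/20
Group by X:
  weight(X=0) = 1/15
  weight(X=1) = 1/5
Total weight = 1/15 + 1/5 = 4/15
P(X=0 | obs) = 1/15 / 4/15 = 1/4
P(X=1 | obs) = 1/5 / 4/15 = 3/4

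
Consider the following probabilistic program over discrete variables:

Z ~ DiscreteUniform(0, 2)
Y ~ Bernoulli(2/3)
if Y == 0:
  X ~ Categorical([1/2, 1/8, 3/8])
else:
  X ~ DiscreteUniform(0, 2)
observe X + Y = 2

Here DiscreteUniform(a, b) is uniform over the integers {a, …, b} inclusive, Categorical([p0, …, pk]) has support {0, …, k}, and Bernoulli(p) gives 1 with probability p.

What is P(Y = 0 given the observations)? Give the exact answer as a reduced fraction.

Enumerate traces; 6 have nonzero weight after conditioning:
  (Z=0, Y=0, X=2) weight 1/24
  (Z=0, Y=1, X=1) weight 2/27
  (Z=1, Y=0, X=2) weight 1/24
  (Z=1, Y=1, X=1) weight 2/27
  (Z=2, Y=0, X=2) weight 1/24
  (Z=2, Y=1, X=1) weight 2/27
Group by Y:
  weight(Y=0) = 1/8
  weight(Y=1) = 2/9
Total weight = 1/8 + 2/9 = 25/72
P(Y=0 | obs) = 1/8 / 25/72 = 9/25
P(Y=1 | obs) = 2/9 / 25/72 = 16/25

P(Y = 0 | obs) = 9/25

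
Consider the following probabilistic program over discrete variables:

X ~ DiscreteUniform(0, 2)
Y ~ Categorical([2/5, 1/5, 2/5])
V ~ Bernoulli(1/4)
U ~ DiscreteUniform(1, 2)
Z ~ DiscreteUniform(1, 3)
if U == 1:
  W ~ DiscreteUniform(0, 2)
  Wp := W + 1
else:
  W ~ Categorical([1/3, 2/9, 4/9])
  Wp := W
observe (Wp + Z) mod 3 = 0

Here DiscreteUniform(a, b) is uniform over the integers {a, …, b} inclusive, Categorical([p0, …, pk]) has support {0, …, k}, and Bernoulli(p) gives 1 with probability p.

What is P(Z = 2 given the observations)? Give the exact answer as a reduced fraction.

Enumerate traces; 108 have nonzero weight after conditioning:
  (X=0, Y=0, V=0, U=1, Z=1, W=1) weight 1/180
  (X=0, Y=0, V=0, U=1, Z=2, W=0) weight 1/180
  (X=0, Y=0, V=0, U=1, Z=3, W=2) weight 1/180
  (X=0, Y=0, V=0, U=2, Z=1, W=2) weight 1/135
  (X=0, Y=0, V=0, U=2, Z=2, W=1) weight 1/270
  (X=0, Y=0, V=0, U=2, Z=3, W=0) weight 1/180
  (X=0, Y=0, V=1, U=1, Z=1, W=1) weight 1/540
  (X=0, Y=0, V=1, U=1, Z=2, W=0) weight 1/540
  … 100 more
Group by Z:
  weight(Z=1) = 7/54
  weight(Z=2) = 5/54
  weight(Z=3) = 1/9
Total weight = 7/54 + 5/54 + 1/9 = 1/3
P(Z=1 | obs) = 7/54 / 1/3 = 7/18
P(Z=2 | obs) = 5/54 / 1/3 = 5/18
P(Z=3 | obs) = 1/9 / 1/3 = 1/3

P(Z = 2 | obs) = 5/18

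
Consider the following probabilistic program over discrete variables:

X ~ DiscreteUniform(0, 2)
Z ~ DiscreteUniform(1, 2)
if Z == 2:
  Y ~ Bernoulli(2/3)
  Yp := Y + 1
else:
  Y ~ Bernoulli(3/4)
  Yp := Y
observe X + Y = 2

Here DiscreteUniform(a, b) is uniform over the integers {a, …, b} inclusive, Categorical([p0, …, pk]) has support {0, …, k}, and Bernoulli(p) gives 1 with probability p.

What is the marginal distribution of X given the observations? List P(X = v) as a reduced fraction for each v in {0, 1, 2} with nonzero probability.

Enumerate traces; 4 have nonzero weight after conditioning:
  (X=1, Z=1, Y=1) weight 1/8
  (X=1, Z=2, Y=1) weight 1/9
  (X=2, Z=1, Y=0) weight 1/24
  (X=2, Z=2, Y=0) weight 1/18
Group by X:
  weight(X=1) = 17/72
  weight(X=2) = 7/72
Total weight = 17/72 + 7/72 = 1/3
P(X=1 | obs) = 17/72 / 1/3 = 17/24
P(X=2 | obs) = 7/72 / 1/3 = 7/24

P(X=1) = 17/24, P(X=2) = 7/24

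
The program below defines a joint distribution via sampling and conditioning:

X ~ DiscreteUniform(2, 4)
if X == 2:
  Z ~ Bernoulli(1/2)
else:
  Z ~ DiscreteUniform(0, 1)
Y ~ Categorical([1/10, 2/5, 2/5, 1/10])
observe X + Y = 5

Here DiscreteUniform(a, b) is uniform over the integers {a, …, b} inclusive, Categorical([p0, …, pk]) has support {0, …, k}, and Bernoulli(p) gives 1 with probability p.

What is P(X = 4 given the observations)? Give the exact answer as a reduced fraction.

Enumerate traces; 6 have nonzero weight after conditioning:
  (X=2, Z=0, Y=3) weight 1/60
  (X=2, Z=1, Y=3) weight 1/60
  (X=3, Z=0, Y=2) weight 1/15
  (X=3, Z=1, Y=2) weight 1/15
  (X=4, Z=0, Y=1) weight 1/15
  (X=4, Z=1, Y=1) weight 1/15
Group by X:
  weight(X=2) = 1/30
  weight(X=3) = 2/15
  weight(X=4) = 2/15
Total weight = 1/30 + 2/15 + 2/15 = 3/10
P(X=2 | obs) = 1/30 / 3/10 = 1/9
P(X=3 | obs) = 2/15 / 3/10 = 4/9
P(X=4 | obs) = 2/15 / 3/10 = 4/9

P(X = 4 | obs) = 4/9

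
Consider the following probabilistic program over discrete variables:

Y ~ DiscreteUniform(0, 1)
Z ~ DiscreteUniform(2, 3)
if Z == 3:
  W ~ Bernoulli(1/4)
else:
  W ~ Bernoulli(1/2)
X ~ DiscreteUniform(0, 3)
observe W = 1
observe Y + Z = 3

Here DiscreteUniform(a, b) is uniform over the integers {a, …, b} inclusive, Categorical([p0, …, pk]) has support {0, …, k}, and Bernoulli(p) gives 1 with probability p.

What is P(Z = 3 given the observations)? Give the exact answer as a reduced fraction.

Enumerate traces; 8 have nonzero weight after conditioning:
  (Y=0, Z=3, W=1, X=0) weight 1/64
  (Y=0, Z=3, W=1, X=1) weight 1/64
  (Y=0, Z=3, W=1, X=2) weight 1/64
  (Y=0, Z=3, W=1, X=3) weight 1/64
  (Y=1, Z=2, W=1, X=0) weight 1/32
  (Y=1, Z=2, W=1, X=1) weight 1/32
  (Y=1, Z=2, W=1, X=2) weight 1/32
  (Y=1, Z=2, W=1, X=3) weight 1/32
Group by Z:
  weight(Z=2) = 1/8
  weight(Z=3) = 1/16
Total weight = 1/8 + 1/16 = 3/16
P(Z=2 | obs) = 1/8 / 3/16 = 2/3
P(Z=3 | obs) = 1/16 / 3/16 = 1/3

P(Z = 3 | obs) = 1/3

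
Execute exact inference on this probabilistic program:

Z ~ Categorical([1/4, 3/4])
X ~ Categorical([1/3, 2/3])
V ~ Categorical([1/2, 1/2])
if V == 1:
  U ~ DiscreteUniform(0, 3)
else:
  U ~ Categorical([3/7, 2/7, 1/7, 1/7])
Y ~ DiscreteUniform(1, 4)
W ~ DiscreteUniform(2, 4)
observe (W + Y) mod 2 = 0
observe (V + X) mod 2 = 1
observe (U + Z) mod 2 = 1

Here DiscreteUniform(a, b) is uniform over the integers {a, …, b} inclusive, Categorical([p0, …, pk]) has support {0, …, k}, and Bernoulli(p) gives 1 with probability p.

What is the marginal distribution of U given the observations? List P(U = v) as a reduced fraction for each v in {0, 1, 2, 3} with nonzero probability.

Enumerate traces; 48 have nonzero weight after conditioning:
  (Z=0, X=0, V=1, U=1, Y=1, W=3) weight 1/1152
  (Z=0, X=0, V=1, U=1, Y=2, W=2) weight 1/1152
  (Z=0, X=0, V=1, U=1, Y=2, W=4) weight 1/1152
  (Z=0, X=0, V=1, U=1, Y=3, W=3) weight 1/1152
  (Z=0, X=0, V=1, U=1, Y=4, W=2) weight 1/1152
  (Z=0, X=0, V=1, U=1, Y=4, W=4) weight 1/1152
  (Z=0, X=0, V=1, U=3, Y=1, W=3) weight 1/1152
  (Z=0, X=0, V=1, U=3, Y=2, W=2) weight 1/1152
  (Z=1, X=0, V=1, U=0, Y=1, W=3) weight 1/384
  (Z=1, X=0, V=1, U=2, Y=1, W=3) weight 1/384
  … 38 more
Group by U:
  weight(U=0) = 31/448
  weight(U=1) = 23/1344
  weight(U=2) = 15/448
  weight(U=3) = 5/448
Total weight = 31/448 + 23/1344 + 15/448 + 5/448 = 11/84
P(U=0 | obs) = 31/448 / 11/84 = 93/176
P(U=1 | obs) = 23/1344 / 11/84 = 23/176
P(U=2 | obs) = 15/448 / 11/84 = 45/176
P(U=3 | obs) = 5/448 / 11/84 = 15/176

P(U=0) = 93/176, P(U=1) = 23/176, P(U=2) = 45/176, P(U=3) = 15/176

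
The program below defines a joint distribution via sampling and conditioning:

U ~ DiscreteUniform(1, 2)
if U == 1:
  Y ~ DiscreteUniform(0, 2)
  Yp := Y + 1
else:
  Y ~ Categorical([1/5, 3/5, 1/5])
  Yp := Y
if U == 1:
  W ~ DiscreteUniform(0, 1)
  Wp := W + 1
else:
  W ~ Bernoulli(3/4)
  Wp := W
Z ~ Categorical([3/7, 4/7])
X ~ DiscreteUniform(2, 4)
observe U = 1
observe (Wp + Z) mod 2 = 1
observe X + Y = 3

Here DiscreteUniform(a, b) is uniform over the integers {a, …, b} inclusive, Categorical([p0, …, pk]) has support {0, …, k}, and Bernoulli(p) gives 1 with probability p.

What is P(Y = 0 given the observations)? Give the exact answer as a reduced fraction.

P(Y = 0 | obs) = 1/2

Enumerate traces; 4 have nonzero weight after conditioning:
  (U=1, Y=0, W=0, Z=0, X=3) weight 1/84
  (U=1, Y=0, W=1, Z=1, X=3) weight 1/63
  (U=1, Y=1, W=0, Z=0, X=2) weight 1/84
  (U=1, Y=1, W=1, Z=1, X=2) weight 1/63
Group by Y:
  weight(Y=0) = 1/36
  weight(Y=1) = 1/36
Total weight = 1/36 + 1/36 = 1/18
P(Y=0 | obs) = 1/36 / 1/18 = 1/2
P(Y=1 | obs) = 1/36 / 1/18 = 1/2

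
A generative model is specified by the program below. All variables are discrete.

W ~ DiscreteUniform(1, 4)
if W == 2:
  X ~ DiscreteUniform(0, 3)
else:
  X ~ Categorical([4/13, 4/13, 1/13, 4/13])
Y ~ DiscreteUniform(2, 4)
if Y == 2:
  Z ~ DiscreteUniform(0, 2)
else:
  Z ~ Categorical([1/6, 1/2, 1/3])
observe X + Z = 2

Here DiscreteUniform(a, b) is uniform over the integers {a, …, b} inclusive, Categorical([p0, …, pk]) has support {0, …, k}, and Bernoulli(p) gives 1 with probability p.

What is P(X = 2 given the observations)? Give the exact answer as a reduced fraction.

P(X = 2 | obs) = 50/477

Enumerate traces; 36 have nonzero weight after conditioning:
  (W=1, X=0, Y=2, Z=2) weight 1/117
  (W=1, X=0, Y=3, Z=2) weight 1/117
  (W=1, X=0, Y=4, Z=2) weight 1/117
  (W=1, X=1, Y=2, Z=1) weight 1/117
  (W=1, X=1, Y=3, Z=1) weight 1/78
  (W=1, X=1, Y=4, Z=1) weight 1/78
  (W=1, X=2, Y=2, Z=0) weight 1/468
  (W=1, X=2, Y=3, Z=0) weight 1/936
  … 28 more
Group by X:
  weight(X=0) = 61/624
  weight(X=1) = 61/468
  weight(X=2) = 25/936
Total weight = 61/624 + 61/468 + 25/936 = 53/208
P(X=0 | obs) = 61/624 / 53/208 = 61/159
P(X=1 | obs) = 61/468 / 53/208 = 244/477
P(X=2 | obs) = 25/936 / 53/208 = 50/477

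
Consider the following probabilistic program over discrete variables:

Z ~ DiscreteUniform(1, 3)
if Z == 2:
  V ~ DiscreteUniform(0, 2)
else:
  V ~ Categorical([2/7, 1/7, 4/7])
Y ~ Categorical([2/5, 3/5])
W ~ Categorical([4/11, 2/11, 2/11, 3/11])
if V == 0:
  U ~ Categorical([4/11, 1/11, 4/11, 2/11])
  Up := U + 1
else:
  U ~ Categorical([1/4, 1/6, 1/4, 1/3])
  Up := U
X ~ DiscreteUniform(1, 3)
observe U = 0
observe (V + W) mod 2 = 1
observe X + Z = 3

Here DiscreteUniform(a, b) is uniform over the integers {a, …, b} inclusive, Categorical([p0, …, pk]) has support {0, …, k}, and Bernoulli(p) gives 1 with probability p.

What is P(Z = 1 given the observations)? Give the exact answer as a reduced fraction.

P(Z = 1 | obs) = 446/915

Enumerate traces; 24 have nonzero weight after conditioning:
  (Z=1, V=0, Y=0, W=1, U=0, X=2) weight 32/38115
  (Z=1, V=0, Y=0, W=3, U=0, X=2) weight 16/12705
  (Z=1, V=0, Y=1, W=1, U=0, X=2) weight 16/12705
  (Z=1, V=0, Y=1, W=3, U=0, X=2) weight 8/4235
  (Z=1, V=1, Y=0, W=0, U=0, X=2) weight 2/3465
  (Z=1, V=1, Y=0, W=2, U=0, X=2) weight 1/3465
  (Z=1, V=1, Y=1, W=0, U=0, X=2) weight 1/1155
  (Z=1, V=1, Y=1, W=2, U=0, X=2) weight 1/2310
  (Z=2, V=0, Y=0, W=1, U=0, X=1) weight 16/16335
  … 15 more
Group by Z:
  weight(Z=1) = 223/15246
  weight(Z=2) = 67/4356
Total weight = 223/15246 + 67/4356 = 305/10164
P(Z=1 | obs) = 223/15246 / 305/10164 = 446/915
P(Z=2 | obs) = 67/4356 / 305/10164 = 469/915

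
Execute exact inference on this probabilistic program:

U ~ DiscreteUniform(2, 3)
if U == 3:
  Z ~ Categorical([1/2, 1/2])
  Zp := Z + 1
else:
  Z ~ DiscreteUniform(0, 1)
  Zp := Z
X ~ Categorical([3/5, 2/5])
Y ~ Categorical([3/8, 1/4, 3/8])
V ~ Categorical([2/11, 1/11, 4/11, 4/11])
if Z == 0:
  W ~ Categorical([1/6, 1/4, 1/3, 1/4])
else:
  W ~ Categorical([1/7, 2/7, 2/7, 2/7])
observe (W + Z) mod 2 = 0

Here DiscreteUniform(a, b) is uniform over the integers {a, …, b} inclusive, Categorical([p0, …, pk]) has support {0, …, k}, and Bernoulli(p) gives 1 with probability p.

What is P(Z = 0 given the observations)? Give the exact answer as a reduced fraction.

P(Z = 0 | obs) = 7/15

Enumerate traces; 192 have nonzero weight after conditioning:
  (U=2, Z=0, X=0, Y=0, V=0, W=0) weight 3/1760
  (U=2, Z=0, X=0, Y=0, V=0, W=2) weight 3/880
  (U=2, Z=0, X=0, Y=0, V=1, W=0) weight 3/3520
  (U=2, Z=0, X=0, Y=0, V=1, W=2) weight 3/1760
  (U=2, Z=0, X=0, Y=0, V=2, W=0) weight 3/880
  (U=2, Z=0, X=0, Y=0, V=2, W=2) weight 3/440
  (U=2, Z=0, X=0, Y=0, V=3, W=0) weight 3/880
  (U=2, Z=0, X=0, Y=0, V=3, W=2) weight 3/440
  (U=2, Z=1, X=0, Y=0, V=0, W=1) weight 9/3080
  … 183 more
Group by Z:
  weight(Z=0) = 1/4
  weight(Z=1) = 2/7
Total weight = 1/4 + 2/7 = 15/28
P(Z=0 | obs) = 1/4 / 15/28 = 7/15
P(Z=1 | obs) = 2/7 / 15/28 = 8/15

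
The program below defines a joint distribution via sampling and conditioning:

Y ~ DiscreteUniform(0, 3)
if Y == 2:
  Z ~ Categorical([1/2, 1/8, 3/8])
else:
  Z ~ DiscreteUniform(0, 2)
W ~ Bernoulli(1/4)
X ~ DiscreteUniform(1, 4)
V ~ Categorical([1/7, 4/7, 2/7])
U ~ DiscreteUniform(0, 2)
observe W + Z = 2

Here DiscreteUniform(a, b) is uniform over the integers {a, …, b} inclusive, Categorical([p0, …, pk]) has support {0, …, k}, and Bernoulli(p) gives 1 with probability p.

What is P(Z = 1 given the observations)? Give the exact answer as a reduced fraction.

Enumerate traces; 288 have nonzero weight after conditioning:
  (Y=0, Z=1, W=1, X=1, V=0, U=0) weight 1/4032
  (Y=0, Z=1, W=1, X=1, V=0, U=1) weight 1/4032
  (Y=0, Z=1, W=1, X=1, V=0, U=2) weight 1/4032
  (Y=0, Z=1, W=1, X=1, V=1, U=0) weight 1/1008
  (Y=0, Z=1, W=1, X=1, V=1, U=1) weight 1/1008
  (Y=0, Z=1, W=1, X=1, V=1, U=2) weight 1/1008
  (Y=0, Z=1, W=1, X=1, V=2, U=0) weight 1/2016
  (Y=0, Z=1, W=1, X=1, V=2, U=1) weight 1/2016
  (Y=0, Z=2, W=0, X=1, V=0, U=0) weight 1/1344
  … 279 more
Group by Z:
  weight(Z=1) = 9/128
  weight(Z=2) = 33/128
Total weight = 9/128 + 33/128 = 21/64
P(Z=1 | obs) = 9/128 / 21/64 = 3/14
P(Z=2 | obs) = 33/128 / 21/64 = 11/14

P(Z = 1 | obs) = 3/14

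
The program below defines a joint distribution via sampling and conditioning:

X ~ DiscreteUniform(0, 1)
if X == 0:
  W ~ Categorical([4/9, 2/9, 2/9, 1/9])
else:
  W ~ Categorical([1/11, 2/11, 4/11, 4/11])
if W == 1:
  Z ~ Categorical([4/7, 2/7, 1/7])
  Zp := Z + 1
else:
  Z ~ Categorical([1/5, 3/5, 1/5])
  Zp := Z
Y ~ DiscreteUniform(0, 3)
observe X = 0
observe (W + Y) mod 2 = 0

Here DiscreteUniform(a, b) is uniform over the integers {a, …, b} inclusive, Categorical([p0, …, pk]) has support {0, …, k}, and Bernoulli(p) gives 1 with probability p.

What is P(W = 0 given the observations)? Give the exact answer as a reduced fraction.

Enumerate traces; 24 have nonzero weight after conditioning:
  (X=0, W=0, Z=0, Y=0) weight 1/90
  (X=0, W=0, Z=0, Y=2) weight 1/90
  (X=0, W=0, Z=1, Y=0) weight 1/30
  (X=0, W=0, Z=1, Y=2) weight 1/30
  (X=0, W=0, Z=2, Y=0) weight 1/90
  (X=0, W=0, Z=2, Y=2) weight 1/90
  (X=0, W=1, Z=0, Y=1) weight 1/63
  (X=0, W=1, Z=0, Y=3) weight 1/63
  (X=0, W=2, Z=0, Y=0) weight 1/180
  (X=0, W=3, Z=0, Y=1) weight 1/360
  … 14 more
Group by W:
  weight(W=0) = 1/9
  weight(W=1) = 1/18
  weight(W=2) = 1/18
  weight(W=3) = 1/36
Total weight = 1/9 + 1/18 + 1/18 + 1/36 = 1/4
P(W=0 | obs) = 1/9 / 1/4 = 4/9
P(W=1 | obs) = 1/18 / 1/4 = 2/9
P(W=2 | obs) = 1/18 / 1/4 = 2/9
P(W=3 | obs) = 1/36 / 1/4 = 1/9

P(W = 0 | obs) = 4/9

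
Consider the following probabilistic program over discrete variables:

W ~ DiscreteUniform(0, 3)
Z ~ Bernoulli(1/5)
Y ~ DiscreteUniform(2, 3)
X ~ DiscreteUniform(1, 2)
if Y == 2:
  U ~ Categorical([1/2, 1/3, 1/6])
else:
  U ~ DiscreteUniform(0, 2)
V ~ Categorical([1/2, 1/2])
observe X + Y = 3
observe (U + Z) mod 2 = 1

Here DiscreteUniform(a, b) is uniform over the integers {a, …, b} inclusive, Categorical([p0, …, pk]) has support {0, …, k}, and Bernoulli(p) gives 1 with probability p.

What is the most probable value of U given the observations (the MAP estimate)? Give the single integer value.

argmax_v P(U = v | obs) = 1

Enumerate traces; 24 have nonzero weight after conditioning:
  (W=0, Z=0, Y=2, X=1, U=1, V=0) weight 1/120
  (W=0, Z=0, Y=2, X=1, U=1, V=1) weight 1/120
  (W=0, Z=1, Y=2, X=1, U=0, V=0) weight 1/320
  (W=0, Z=1, Y=2, X=1, U=0, V=1) weight 1/320
  (W=0, Z=1, Y=2, X=1, U=2, V=0) weight 1/960
  (W=0, Z=1, Y=2, X=1, U=2, V=1) weight 1/960
  (W=1, Z=0, Y=2, X=1, U=1, V=0) weight 1/120
  (W=1, Z=0, Y=2, X=1, U=1, V=1) weight 1/120
  … 16 more
Group by U:
  weight(U=0) = 1/40
  weight(U=1) = 1/15
  weight(U=2) = 1/120
Total weight = 1/40 + 1/15 + 1/120 = 1/10
P(U=0 | obs) = 1/40 / 1/10 = 1/4
P(U=1 | obs) = 1/15 / 1/10 = 2/3
P(U=2 | obs) = 1/120 / 1/10 = 1/12
argmax = 1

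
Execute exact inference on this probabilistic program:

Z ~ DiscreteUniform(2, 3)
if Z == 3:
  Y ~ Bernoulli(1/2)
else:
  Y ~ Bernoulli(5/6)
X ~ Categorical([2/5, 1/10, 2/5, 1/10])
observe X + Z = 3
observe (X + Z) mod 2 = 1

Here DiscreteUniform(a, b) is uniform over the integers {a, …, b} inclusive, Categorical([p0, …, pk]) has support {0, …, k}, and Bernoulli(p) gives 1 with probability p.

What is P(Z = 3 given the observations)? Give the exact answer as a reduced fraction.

Enumerate traces; 4 have nonzero weight after conditioning:
  (Z=2, Y=0, X=1) weight 1/120
  (Z=2, Y=1, X=1) weight 1/24
  (Z=3, Y=0, X=0) weight 1/10
  (Z=3, Y=1, X=0) weight 1/10
Group by Z:
  weight(Z=2) = 1/20
  weight(Z=3) = 1/5
Total weight = 1/20 + 1/5 = 1/4
P(Z=2 | obs) = 1/20 / 1/4 = 1/5
P(Z=3 | obs) = 1/5 / 1/4 = 4/5

P(Z = 3 | obs) = 4/5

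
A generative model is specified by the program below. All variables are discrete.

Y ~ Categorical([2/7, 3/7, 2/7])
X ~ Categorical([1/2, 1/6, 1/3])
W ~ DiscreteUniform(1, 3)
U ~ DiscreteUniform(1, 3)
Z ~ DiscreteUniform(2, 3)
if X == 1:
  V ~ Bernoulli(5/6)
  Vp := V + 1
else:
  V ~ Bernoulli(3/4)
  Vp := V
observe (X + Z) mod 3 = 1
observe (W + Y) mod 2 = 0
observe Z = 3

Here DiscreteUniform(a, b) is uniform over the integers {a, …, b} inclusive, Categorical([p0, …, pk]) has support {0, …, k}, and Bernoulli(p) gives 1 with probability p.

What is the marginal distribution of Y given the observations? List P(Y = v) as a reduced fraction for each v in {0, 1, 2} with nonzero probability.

P(Y=0) = 1/5, P(Y=1) = 3/5, P(Y=2) = 1/5

Enumerate traces; 24 have nonzero weight after conditioning:
  (Y=0, X=1, W=2, U=1, Z=3, V=0) weight 1/2268
  (Y=0, X=1, W=2, U=1, Z=3, V=1) weight 5/2268
  (Y=0, X=1, W=2, U=2, Z=3, V=0) weight 1/2268
  (Y=0, X=1, W=2, U=2, Z=3, V=1) weight 5/2268
  (Y=0, X=1, W=2, U=3, Z=3, V=0) weight 1/2268
  (Y=0, X=1, W=2, U=3, Z=3, V=1) weight 5/2268
  (Y=1, X=1, W=1, U=1, Z=3, V=0) weight 1/1512
  (Y=1, X=1, W=1, U=1, Z=3, V=1) weight 5/1512
  (Y=2, X=1, W=2, U=1, Z=3, V=0) weight 1/2268
  … 15 more
Group by Y:
  weight(Y=0) = 1/126
  weight(Y=1) = 1/42
  weight(Y=2) = 1/126
Total weight = 1/126 + 1/42 + 1/126 = 5/126
P(Y=0 | obs) = 1/126 / 5/126 = 1/5
P(Y=1 | obs) = 1/42 / 5/126 = 3/5
P(Y=2 | obs) = 1/126 / 5/126 = 1/5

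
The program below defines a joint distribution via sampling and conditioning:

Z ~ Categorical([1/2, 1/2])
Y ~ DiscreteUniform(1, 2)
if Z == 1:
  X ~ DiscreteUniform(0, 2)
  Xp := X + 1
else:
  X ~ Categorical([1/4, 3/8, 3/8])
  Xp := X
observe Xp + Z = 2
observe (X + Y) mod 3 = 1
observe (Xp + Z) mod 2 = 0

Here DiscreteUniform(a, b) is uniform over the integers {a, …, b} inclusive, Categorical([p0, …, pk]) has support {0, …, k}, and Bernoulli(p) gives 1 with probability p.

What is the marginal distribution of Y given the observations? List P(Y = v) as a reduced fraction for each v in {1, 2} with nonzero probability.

Enumerate traces; 2 have nonzero weight after conditioning:
  (Z=0, Y=2, X=2) weight 3/32
  (Z=1, Y=1, X=0) weight 1/12
Group by Y:
  weight(Y=1) = 1/12
  weight(Y=2) = 3/32
Total weight = 1/12 + 3/32 = 17/96
P(Y=1 | obs) = 1/12 / 17/96 = 8/17
P(Y=2 | obs) = 3/32 / 17/96 = 9/17

P(Y=1) = 8/17, P(Y=2) = 9/17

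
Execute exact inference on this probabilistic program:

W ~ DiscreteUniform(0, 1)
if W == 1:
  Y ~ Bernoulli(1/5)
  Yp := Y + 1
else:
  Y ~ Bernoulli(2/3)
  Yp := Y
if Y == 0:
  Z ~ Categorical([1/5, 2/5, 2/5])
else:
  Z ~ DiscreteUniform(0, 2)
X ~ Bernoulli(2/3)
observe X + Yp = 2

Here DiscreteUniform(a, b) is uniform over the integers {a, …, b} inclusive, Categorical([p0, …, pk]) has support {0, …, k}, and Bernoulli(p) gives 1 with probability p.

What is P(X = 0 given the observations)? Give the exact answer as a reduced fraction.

P(X = 0 | obs) = 3/47

Enumerate traces; 9 have nonzero weight after conditioning:
  (W=0, Y=1, Z=0, X=1) weight 2/27
  (W=0, Y=1, Z=1, X=1) weight 2/27
  (W=0, Y=1, Z=2, X=1) weight 2/27
  (W=1, Y=0, Z=0, X=1) weight 4/75
  (W=1, Y=0, Z=1, X=1) weight 8/75
  (W=1, Y=0, Z=2, X=1) weight 8/75
  (W=1, Y=1, Z=0, X=0) weight 1/90
  (W=1, Y=1, Z=1, X=0) weight 1/90
  … 1 more
Group by X:
  weight(X=0) = 1/30
  weight(X=1) = 22/45
Total weight = 1/30 + 22/45 = 47/90
P(X=0 | obs) = 1/30 / 47/90 = 3/47
P(X=1 | obs) = 22/45 / 47/90 = 44/47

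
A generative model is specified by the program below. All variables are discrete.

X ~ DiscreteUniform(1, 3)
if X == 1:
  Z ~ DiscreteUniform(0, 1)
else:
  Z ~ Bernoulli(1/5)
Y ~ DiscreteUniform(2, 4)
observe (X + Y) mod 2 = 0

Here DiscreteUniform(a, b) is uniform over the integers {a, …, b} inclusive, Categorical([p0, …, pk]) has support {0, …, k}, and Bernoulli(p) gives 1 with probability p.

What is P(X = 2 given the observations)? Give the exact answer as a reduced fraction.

P(X = 2 | obs) = 1/2

Enumerate traces; 8 have nonzero weight after conditioning:
  (X=1, Z=0, Y=3) weight 1/18
  (X=1, Z=1, Y=3) weight 1/18
  (X=2, Z=0, Y=2) weight 4/45
  (X=2, Z=0, Y=4) weight 4/45
  (X=2, Z=1, Y=2) weight 1/45
  (X=2, Z=1, Y=4) weight 1/45
  (X=3, Z=0, Y=3) weight 4/45
  (X=3, Z=1, Y=3) weight 1/45
Group by X:
  weight(X=1) = 1/9
  weight(X=2) = 2/9
  weight(X=3) = 1/9
Total weight = 1/9 + 2/9 + 1/9 = 4/9
P(X=1 | obs) = 1/9 / 4/9 = 1/4
P(X=2 | obs) = 2/9 / 4/9 = 1/2
P(X=3 | obs) = 1/9 / 4/9 = 1/4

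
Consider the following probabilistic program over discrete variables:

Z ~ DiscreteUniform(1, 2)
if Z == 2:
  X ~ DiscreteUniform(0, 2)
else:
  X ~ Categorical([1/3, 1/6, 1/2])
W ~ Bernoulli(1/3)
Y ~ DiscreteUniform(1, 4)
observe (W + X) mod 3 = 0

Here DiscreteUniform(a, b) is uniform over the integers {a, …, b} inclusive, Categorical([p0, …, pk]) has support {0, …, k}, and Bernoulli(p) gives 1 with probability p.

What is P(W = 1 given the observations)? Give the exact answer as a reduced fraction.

P(W = 1 | obs) = 5/13

Enumerate traces; 16 have nonzero weight after conditioning:
  (Z=1, X=0, W=0, Y=1) weight 1/36
  (Z=1, X=0, W=0, Y=2) weight 1/36
  (Z=1, X=0, W=0, Y=3) weight 1/36
  (Z=1, X=0, W=0, Y=4) weight 1/36
  (Z=1, X=2, W=1, Y=1) weight 1/48
  (Z=1, X=2, W=1, Y=2) weight 1/48
  (Z=1, X=2, W=1, Y=3) weight 1/48
  (Z=1, X=2, W=1, Y=4) weight 1/48
  … 8 more
Group by W:
  weight(W=0) = 2/9
  weight(W=1) = 5/36
Total weight = 2/9 + 5/36 = 13/36
P(W=0 | obs) = 2/9 / 13/36 = 8/13
P(W=1 | obs) = 5/36 / 13/36 = 5/13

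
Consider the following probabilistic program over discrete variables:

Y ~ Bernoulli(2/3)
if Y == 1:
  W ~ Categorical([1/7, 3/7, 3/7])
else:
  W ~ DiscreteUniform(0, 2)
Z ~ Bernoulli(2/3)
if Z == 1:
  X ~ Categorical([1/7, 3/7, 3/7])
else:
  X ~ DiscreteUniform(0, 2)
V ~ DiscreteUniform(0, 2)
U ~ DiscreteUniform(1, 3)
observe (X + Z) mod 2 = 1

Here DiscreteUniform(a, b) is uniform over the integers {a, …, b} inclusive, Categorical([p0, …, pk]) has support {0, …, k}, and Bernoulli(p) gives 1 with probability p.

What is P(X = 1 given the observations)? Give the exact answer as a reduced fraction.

P(X = 1 | obs) = 7/31

Enumerate traces; 162 have nonzero weight after conditioning:
  (Y=0, W=0, Z=0, X=1, V=0, U=1) weight 1/729
  (Y=0, W=0, Z=0, X=1, V=0, U=2) weight 1/729
  (Y=0, W=0, Z=0, X=1, V=0, U=3) weight 1/729
  (Y=0, W=0, Z=0, X=1, V=1, U=1) weight 1/729
  (Y=0, W=0, Z=0, X=1, V=1, U=2) weight 1/729
  (Y=0, W=0, Z=0, X=1, V=1, U=3) weight 1/729
  (Y=0, W=0, Z=0, X=1, V=2, U=1) weight 1/729
  (Y=0, W=0, Z=0, X=1, V=2, U=2) weight 1/729
  (Y=0, W=0, Z=1, X=0, V=0, U=1) weight 2/1701
  (Y=0, W=0, Z=1, X=2, V=0, U=1) weight 2/567
  … 152 more
Group by X:
  weight(X=0) = 2/21
  weight(X=1) = 1/9
  weight(X=2) = 2/7
Total weight = 2/21 + 1/9 + 2/7 = 31/63
P(X=0 | obs) = 2/21 / 31/63 = 6/31
P(X=1 | obs) = 1/9 / 31/63 = 7/31
P(X=2 | obs) = 2/7 / 31/63 = 18/31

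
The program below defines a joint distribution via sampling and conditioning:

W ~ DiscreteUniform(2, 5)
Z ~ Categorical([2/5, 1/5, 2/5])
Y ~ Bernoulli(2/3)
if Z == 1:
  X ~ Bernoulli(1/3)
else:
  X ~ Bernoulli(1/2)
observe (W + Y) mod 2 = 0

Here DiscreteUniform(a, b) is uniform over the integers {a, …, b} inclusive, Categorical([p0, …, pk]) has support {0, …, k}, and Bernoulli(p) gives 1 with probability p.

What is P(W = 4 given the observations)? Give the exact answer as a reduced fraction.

P(W = 4 | obs) = 1/6

Enumerate traces; 24 have nonzero weight after conditioning:
  (W=2, Z=0, Y=0, X=0) weight 1/60
  (W=2, Z=0, Y=0, X=1) weight 1/60
  (W=2, Z=1, Y=0, X=0) weight 1/90
  (W=2, Z=1, Y=0, X=1) weight 1/180
  (W=2, Z=2, Y=0, X=0) weight 1/60
  (W=2, Z=2, Y=0, X=1) weight 1/60
  (W=3, Z=0, Y=1, X=0) weight 1/30
  (W=3, Z=0, Y=1, X=1) weight 1/30
  (W=4, Z=0, Y=0, X=0) weight 1/60
  (W=5, Z=0, Y=1, X=0) weight 1/30
  … 14 more
Group by W:
  weight(W=2) = 1/12
  weight(W=3) = 1/6
  weight(W=4) = 1/12
  weight(W=5) = 1/6
Total weight = 1/12 + 1/6 + 1/12 + 1/6 = 1/2
P(W=2 | obs) = 1/12 / 1/2 = 1/6
P(W=3 | obs) = 1/6 / 1/2 = 1/3
P(W=4 | obs) = 1/12 / 1/2 = 1/6
P(W=5 | obs) = 1/6 / 1/2 = 1/3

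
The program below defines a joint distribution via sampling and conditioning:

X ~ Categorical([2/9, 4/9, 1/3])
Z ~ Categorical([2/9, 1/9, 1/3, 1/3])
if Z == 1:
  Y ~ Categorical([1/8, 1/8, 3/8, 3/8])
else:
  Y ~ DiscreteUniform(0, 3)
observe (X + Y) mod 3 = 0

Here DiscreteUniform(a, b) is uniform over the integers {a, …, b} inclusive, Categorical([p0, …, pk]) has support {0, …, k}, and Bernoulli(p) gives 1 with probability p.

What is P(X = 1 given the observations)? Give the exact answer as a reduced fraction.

P(X = 1 | obs) = 76/199

Enumerate traces; 16 have nonzero weight after conditioning:
  (X=0, Z=0, Y=0) weight 1/81
  (X=0, Z=0, Y=3) weight 1/81
  (X=0, Z=1, Y=0) weight 1/324
  (X=0, Z=1, Y=3) weight 1/108
  (X=0, Z=2, Y=0) weight 1/54
  (X=0, Z=2, Y=3) weight 1/54
  (X=0, Z=3, Y=0) weight 1/54
  (X=0, Z=3, Y=3) weight 1/54
  (X=1, Z=0, Y=2) weight 2/81
  (X=2, Z=0, Y=1) weight 1/54
  … 6 more
Group by X:
  weight(X=0) = 1/9
  weight(X=1) = 19/162
  weight(X=2) = 17/216
Total weight = 1/9 + 19/162 + 17/216 = 199/648
P(X=0 | obs) = 1/9 / 199/648 = 72/199
P(X=1 | obs) = 19/162 / 199/648 = 76/199
P(X=2 | obs) = 17/216 / 199/648 = 51/199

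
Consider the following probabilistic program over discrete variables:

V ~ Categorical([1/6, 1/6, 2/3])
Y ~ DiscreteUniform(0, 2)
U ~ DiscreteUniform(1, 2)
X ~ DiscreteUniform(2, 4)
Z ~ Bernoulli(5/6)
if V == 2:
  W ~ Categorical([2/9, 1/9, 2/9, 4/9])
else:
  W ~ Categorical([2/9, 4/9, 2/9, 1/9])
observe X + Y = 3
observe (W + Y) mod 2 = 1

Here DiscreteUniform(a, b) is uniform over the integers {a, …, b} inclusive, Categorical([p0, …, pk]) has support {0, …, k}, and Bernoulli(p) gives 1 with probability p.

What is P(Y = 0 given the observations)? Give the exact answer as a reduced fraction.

P(Y = 0 | obs) = 5/9

Enumerate traces; 48 have nonzero weight after conditioning:
  (V=0, Y=0, U=1, X=3, Z=0, W=1) weight 1/1458
  (V=0, Y=0, U=1, X=3, Z=0, W=3) weight 1/5832
  (V=0, Y=0, U=1, X=3, Z=1, W=1) weight 5/1458
  (V=0, Y=0, U=1, X=3, Z=1, W=3) weight 5/5832
  (V=0, Y=0, U=2, X=3, Z=0, W=1) weight 1/1458
  (V=0, Y=0, U=2, X=3, Z=0, W=3) weight 1/5832
  (V=0, Y=0, U=2, X=3, Z=1, W=1) weight 5/1458
  (V=0, Y=0, U=2, X=3, Z=1, W=3) weight 5/5832
  (V=0, Y=1, U=1, X=2, Z=0, W=0) weight 1/2916
  … 39 more
Group by Y:
  weight(Y=0) = 5/81
  weight(Y=1) = 4/81
Total weight = 5/81 + 4/81 = 1/9
P(Y=0 | obs) = 5/81 / 1/9 = 5/9
P(Y=1 | obs) = 4/81 / 1/9 = 4/9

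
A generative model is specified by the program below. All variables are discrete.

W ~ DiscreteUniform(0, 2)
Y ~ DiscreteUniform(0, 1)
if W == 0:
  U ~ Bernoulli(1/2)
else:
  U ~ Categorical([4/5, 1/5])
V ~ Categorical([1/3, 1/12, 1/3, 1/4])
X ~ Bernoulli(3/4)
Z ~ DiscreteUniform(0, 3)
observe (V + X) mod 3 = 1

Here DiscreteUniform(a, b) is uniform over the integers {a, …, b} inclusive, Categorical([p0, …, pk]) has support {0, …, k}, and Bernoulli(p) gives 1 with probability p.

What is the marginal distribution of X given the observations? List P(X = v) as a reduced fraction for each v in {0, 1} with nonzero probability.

P(X=0) = 1/22, P(X=1) = 21/22

Enumerate traces; 144 have nonzero weight after conditioning:
  (W=0, Y=0, U=0, V=0, X=1, Z=0) weight 1/192
  (W=0, Y=0, U=0, V=0, X=1, Z=1) weight 1/192
  (W=0, Y=0, U=0, V=0, X=1, Z=2) weight 1/192
  (W=0, Y=0, U=0, V=0, X=1, Z=3) weight 1/192
  (W=0, Y=0, U=0, V=1, X=0, Z=0) weight 1/2304
  (W=0, Y=0, U=0, V=1, X=0, Z=1) weight 1/2304
  (W=0, Y=0, U=0, V=1, X=0, Z=2) weight 1/2304
  (W=0, Y=0, U=0, V=1, X=0, Z=3) weight 1/2304
  … 136 more
Group by X:
  weight(X=0) = 1/48
  weight(X=1) = 7/16
Total weight = 1/48 + 7/16 = 11/24
P(X=0 | obs) = 1/48 / 11/24 = 1/22
P(X=1 | obs) = 7/16 / 11/24 = 21/22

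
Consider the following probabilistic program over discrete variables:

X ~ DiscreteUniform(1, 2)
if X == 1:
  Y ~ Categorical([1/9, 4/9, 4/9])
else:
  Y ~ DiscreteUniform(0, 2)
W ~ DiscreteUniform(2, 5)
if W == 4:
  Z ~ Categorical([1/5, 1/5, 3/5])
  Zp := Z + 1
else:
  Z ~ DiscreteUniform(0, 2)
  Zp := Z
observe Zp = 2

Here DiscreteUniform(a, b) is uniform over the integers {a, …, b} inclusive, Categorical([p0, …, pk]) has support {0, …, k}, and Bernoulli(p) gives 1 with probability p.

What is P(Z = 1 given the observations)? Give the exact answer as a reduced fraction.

P(Z = 1 | obs) = 1/6

Enumerate traces; 24 have nonzero weight after conditioning:
  (X=1, Y=0, W=2, Z=2) weight 1/216
  (X=1, Y=0, W=3, Z=2) weight 1/216
  (X=1, Y=0, W=4, Z=1) weight 1/360
  (X=1, Y=0, W=5, Z=2) weight 1/216
  (X=1, Y=1, W=2, Z=2) weight 1/54
  (X=1, Y=1, W=3, Z=2) weight 1/54
  (X=1, Y=1, W=4, Z=1) weight 1/90
  (X=1, Y=1, W=5, Z=2) weight 1/54
  … 16 more
Group by Z:
  weight(Z=1) = 1/20
  weight(Z=2) = 1/4
Total weight = 1/20 + 1/4 = 3/10
P(Z=1 | obs) = 1/20 / 3/10 = 1/6
P(Z=2 | obs) = 1/4 / 3/10 = 5/6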